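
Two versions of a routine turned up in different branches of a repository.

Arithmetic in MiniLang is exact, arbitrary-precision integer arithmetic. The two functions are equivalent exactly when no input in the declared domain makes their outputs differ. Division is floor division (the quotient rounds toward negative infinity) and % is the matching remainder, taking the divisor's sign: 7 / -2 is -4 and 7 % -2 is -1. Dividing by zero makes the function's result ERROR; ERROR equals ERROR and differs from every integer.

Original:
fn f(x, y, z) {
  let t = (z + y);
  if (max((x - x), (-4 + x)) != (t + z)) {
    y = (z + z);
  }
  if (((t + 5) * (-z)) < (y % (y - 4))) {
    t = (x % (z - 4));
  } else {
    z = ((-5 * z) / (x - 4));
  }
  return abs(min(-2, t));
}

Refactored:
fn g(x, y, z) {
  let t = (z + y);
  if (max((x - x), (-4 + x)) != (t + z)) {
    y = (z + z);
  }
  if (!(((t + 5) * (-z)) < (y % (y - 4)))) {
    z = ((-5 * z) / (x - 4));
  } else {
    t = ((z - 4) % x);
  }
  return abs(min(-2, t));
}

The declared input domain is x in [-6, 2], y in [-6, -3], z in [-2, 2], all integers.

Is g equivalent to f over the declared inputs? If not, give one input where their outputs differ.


Run the pair on x=-6, y=-5, z=1.
f: t=-4, then (max((x - x), (-4 + x)) != (t + z)) is true, then y=2, then (((t + 5) * (-z)) < (y % (y - 4))) is true, then t=0, then returns 2
g: t=-4, then (max((x - x), (-4 + x)) != (t + z)) is true, then y=2, then (!(((t + 5) * (-z)) < (y % (y - 4)))) is false, then t=-3, then returns 3
2 vs 3 — the two versions disagree here.
verdict: not equivalent; witness: x=-6, y=-5, z=1


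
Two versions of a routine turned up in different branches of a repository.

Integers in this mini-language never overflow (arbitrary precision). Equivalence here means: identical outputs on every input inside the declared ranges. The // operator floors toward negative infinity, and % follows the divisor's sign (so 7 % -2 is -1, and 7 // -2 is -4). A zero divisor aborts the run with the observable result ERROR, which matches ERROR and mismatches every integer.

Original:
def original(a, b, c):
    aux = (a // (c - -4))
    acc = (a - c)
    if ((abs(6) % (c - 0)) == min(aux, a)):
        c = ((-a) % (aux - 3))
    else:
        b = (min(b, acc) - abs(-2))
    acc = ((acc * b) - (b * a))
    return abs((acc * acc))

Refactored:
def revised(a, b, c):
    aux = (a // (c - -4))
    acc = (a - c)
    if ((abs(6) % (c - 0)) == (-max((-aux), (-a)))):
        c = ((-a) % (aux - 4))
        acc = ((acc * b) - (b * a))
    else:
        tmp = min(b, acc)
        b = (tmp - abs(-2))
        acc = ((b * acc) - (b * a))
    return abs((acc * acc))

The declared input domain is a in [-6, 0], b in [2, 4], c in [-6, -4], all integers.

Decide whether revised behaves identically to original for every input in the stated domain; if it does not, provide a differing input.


There is a counterexample at a=-4, b=2, c=-5: 100 on one side, ERROR on the other.
original: aux=4, then acc=1, then ((abs(6) % (c - 0)) == min(aux, a)) is true, then c=0, then acc=10, then returns 100
revised: aux=4, then acc=1, then ((abs(6) % (c - 0)) == (-max((-aux), (-a)))) is true, then a zero divisor aborts: ERROR
verdict: not equivalent; witness: a=-4, b=2, c=-5


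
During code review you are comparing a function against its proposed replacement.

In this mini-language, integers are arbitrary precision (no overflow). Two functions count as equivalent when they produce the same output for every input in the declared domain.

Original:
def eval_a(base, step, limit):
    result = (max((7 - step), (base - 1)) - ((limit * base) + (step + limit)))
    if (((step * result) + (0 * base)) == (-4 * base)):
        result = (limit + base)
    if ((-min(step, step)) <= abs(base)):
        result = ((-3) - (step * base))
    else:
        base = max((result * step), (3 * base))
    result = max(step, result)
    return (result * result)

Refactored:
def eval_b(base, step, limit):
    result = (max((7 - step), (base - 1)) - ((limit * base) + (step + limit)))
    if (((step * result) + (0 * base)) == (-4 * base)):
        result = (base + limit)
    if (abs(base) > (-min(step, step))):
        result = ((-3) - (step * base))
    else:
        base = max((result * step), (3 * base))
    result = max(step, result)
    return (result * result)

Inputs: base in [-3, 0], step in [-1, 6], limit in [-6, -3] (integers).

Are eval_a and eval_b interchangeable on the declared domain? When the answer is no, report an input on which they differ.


At base=-1, step=-1, limit=-6: eval_a gives 1, eval_b gives 81.
verdict: not equivalent; witness: base=-1, step=-1, limit=-6


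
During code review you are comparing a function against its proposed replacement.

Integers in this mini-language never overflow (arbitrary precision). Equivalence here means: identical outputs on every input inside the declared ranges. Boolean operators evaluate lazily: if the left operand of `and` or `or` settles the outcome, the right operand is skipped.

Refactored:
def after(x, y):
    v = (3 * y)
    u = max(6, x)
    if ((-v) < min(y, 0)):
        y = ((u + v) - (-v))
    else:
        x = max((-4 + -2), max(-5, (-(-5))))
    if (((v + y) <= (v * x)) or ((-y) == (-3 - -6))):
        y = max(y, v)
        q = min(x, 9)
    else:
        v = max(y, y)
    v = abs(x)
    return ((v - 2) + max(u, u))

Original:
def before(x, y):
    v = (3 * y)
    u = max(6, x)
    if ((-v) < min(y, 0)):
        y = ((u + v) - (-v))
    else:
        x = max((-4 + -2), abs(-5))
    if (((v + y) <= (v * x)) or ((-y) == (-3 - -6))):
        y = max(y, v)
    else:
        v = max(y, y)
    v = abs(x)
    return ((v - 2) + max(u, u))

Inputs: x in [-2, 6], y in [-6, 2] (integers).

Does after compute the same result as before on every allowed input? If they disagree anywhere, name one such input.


Reading the diff, among the changes: min/max/abs usage differs, constant usage differs, local variable names differ, statement counts differ.
Tracing x=2, y=-3: before: v = -9; u = 6; ((-v) < min(y, 0)) -> false; x = 5; (((v + y) <= (v * x)) or ((-y) == (-3 - -6))) -> true; y = -3; v = 5; return 9 | after: v = -9; u = 6; ((-v) < min(y, 0)) -> false; x = 5; (((v + y) <= (v * x)) or ((-y) == (-3 - -6))) -> true; y = -3; q = 5; v = 5; return 9 — matching result 9.
Across all 81 domain points the two functions coincide.
verdict: equivalent


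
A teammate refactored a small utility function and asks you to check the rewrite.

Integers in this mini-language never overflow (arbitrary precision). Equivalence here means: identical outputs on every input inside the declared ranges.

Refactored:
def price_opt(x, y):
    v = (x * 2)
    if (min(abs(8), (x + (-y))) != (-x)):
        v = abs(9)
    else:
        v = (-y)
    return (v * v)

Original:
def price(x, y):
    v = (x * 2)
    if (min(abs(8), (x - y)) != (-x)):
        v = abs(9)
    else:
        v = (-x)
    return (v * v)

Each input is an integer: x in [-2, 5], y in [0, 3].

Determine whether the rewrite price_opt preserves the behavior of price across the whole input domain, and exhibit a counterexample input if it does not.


Try x=1, y=2.
price: v := 2 | (min(abs(8), (x - y)) != (-x)): false | v := -1 | result 1
price_opt: v := 2 | (min(abs(8), (x + (-y))) != (-x)): false | v := -2 | result 4
1 vs 4 — the two versions disagree here.
verdict: not equivalent; witness: x=1, y=2


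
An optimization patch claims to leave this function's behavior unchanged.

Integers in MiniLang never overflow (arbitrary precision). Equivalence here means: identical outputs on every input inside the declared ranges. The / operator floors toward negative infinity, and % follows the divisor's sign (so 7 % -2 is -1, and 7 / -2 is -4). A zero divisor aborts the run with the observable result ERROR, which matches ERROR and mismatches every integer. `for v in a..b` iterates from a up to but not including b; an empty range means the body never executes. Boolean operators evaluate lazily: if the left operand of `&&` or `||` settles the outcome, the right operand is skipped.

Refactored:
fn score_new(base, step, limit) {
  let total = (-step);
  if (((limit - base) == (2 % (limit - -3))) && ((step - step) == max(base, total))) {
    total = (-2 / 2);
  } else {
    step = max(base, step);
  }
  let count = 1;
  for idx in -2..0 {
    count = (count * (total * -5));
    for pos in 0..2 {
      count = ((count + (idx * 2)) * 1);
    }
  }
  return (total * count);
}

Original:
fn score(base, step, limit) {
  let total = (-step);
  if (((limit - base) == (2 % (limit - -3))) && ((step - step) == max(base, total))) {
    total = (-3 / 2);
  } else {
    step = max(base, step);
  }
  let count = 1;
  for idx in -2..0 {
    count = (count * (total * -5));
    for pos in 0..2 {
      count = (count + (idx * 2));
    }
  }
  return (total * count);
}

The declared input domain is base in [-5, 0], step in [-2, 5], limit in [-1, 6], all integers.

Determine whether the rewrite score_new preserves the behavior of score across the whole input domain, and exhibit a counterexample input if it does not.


Take base=-2, step=0, limit=0.
score: total := 0 | (((limit - base) == (2 % (limit - -3))) && ((step - step) == max(base, total))): true | total := -2 | count := 1 | iter idx=-2: | count := 10 | iter pos=0: | count := 6 | iter pos=1: | count := 2 | iter idx=-1: | count := 20 | iter pos=0: | count := 18 | iter pos=1: | count := 16 | result -32
score_new: total := 0 | (((limit - base) == (2 % (limit - -3))) && ((step - step) == max(base, total))): true | total := -1 | count := 1 | iter idx=-2: | count := 5 | iter pos=0: | count := 1 | iter pos=1: | count := -3 | iter idx=-1: | count := -15 | iter pos=0: | count := -17 | iter pos=1: | count := -19 | result 19
-32 against 19: the behavior changed.
verdict: not equivalent; witness: base=-2, step=0, limit=0


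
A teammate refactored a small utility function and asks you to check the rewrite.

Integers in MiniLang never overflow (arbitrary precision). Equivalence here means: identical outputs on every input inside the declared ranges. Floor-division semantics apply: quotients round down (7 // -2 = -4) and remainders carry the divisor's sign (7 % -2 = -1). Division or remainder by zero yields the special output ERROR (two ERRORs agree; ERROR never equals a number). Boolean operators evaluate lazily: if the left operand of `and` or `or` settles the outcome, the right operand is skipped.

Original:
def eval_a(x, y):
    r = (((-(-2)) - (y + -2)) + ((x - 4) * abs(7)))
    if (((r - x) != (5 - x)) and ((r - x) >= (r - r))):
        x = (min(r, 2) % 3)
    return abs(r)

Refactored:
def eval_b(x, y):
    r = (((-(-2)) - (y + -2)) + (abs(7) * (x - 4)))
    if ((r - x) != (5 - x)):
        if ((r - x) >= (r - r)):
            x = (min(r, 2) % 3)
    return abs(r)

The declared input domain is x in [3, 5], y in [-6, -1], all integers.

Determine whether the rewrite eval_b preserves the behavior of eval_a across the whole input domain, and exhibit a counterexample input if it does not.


Side by side, the visible changes include: branching structure differs; also boolean connective usage differs; also statement counts differ.
One worked example (x=4, y=-6) — eval_a: r becomes 10; next (((r - x) != (5 - x)) and ((r - x) >= (r - r))) evaluates to true; next x becomes 2; next final value 10; eval_b: r becomes 10; next ((r - x) != (5 - x)) evaluates to true; next ((r - x) >= (r - r)) evaluates to true; next x becomes 2; next final value 10; agreement on 10.
Across all 18 domain points the two functions coincide.
verdict: equivalent


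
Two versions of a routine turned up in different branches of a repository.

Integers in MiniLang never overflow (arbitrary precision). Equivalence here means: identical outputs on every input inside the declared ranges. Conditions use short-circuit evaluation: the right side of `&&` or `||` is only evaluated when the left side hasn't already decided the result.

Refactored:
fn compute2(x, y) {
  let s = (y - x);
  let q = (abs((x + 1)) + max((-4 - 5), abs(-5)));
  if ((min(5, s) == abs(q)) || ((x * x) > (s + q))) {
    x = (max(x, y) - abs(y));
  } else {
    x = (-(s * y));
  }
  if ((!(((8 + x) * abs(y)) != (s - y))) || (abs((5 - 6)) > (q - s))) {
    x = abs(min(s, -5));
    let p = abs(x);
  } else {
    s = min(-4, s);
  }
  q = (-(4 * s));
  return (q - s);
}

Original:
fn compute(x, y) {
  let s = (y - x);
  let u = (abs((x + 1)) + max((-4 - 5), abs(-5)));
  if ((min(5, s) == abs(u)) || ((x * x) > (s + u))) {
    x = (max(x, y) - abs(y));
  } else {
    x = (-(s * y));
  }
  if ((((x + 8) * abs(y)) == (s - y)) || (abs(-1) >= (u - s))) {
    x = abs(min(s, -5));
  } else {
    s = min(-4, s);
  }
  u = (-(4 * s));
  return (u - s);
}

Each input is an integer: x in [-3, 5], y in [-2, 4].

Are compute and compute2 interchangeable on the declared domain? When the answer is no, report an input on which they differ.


Evaluate both at x=-3, y=3.
compute: s=6, then u=7, then ((min(5, s) == abs(u)) || ((x * x) > (s + u))) is false, then x=-18, then ((((x + 8) * abs(y)) == (s - y)) || (abs(-1) >= (u - s))) is true, then x=5, then u=-24, then returns -30
compute2: s=6, then q=7, then ((min(5, s) == abs(q)) || ((x * x) > (s + q))) is false, then x=-18, then ((!(((8 + x) * abs(y)) != (s - y))) || (abs((5 - 6)) > (q - s))) is false, then s=-4, then q=16, then returns 20
-30 != 20, so the rewrite changes behavior.
verdict: not equivalent; witness: x=-3, y=3


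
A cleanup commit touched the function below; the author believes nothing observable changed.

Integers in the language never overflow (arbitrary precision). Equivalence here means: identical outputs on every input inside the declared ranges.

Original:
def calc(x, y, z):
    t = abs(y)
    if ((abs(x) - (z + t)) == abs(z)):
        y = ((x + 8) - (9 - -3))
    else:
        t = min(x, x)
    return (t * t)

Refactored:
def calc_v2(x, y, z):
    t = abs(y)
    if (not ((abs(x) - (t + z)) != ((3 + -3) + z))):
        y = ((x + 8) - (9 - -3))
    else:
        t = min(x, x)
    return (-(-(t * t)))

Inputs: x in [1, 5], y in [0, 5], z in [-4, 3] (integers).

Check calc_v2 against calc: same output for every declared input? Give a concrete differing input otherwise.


At x=1, y=3, z=-1: calc gives 1, calc_v2 gives 9.
verdict: not equivalent; witness: x=1, y=3, z=-1


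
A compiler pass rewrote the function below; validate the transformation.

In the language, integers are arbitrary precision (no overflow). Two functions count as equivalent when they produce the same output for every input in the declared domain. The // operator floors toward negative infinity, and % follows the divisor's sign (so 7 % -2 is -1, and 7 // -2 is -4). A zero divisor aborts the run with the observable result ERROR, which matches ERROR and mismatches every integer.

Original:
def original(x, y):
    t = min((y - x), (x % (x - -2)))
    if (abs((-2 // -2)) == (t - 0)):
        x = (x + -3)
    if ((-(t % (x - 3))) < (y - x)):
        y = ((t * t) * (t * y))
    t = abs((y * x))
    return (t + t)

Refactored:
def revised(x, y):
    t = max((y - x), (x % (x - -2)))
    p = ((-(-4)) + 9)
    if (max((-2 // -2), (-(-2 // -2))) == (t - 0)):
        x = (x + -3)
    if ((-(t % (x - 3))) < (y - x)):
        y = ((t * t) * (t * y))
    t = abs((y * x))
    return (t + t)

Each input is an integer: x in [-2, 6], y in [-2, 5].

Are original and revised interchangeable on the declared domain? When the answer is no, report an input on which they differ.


Take x=-1, y=1.
original: t=0, then (abs((-2 // -2)) == (t - 0)) is false, then ((-(t % (x - 3))) < (y - x)) is true, then y=0, then t=0, then returns 0
revised: t=2, then p=13, then (max((-2 // -2), (-(-2 // -2))) == (t - 0)) is false, then ((-(t % (x - 3))) < (y - x)) is false, then t=1, then returns 2
0 and 2 differ, so these are not the same function on this domain.
verdict: not equivalent; witness: x=-1, y=1


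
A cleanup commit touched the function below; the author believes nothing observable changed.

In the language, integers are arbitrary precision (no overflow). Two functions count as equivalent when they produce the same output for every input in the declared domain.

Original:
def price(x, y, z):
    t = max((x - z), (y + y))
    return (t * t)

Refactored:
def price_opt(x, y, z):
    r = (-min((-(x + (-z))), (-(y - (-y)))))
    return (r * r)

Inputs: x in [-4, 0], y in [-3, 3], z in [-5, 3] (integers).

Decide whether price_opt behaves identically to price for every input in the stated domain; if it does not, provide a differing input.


Differences: local variable names differ, plus min/max/abs usage differs — yet all 315 inputs agree.
verdict: equivalent


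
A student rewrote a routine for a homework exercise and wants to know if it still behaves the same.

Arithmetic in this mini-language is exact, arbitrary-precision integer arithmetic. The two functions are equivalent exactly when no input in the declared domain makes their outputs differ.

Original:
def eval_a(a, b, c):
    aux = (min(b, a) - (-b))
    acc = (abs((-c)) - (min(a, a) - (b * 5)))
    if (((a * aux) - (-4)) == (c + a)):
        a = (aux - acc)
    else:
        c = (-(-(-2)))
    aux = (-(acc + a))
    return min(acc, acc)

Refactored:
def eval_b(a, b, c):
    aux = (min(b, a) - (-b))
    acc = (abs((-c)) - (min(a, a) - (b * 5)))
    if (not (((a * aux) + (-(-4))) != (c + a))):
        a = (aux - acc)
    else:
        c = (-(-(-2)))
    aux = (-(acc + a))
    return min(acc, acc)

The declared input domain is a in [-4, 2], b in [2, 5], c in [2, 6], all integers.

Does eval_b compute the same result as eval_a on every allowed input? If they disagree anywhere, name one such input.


Changes here: comparison usage differs, plus arithmetic usage differs, plus boolean connective usage differs; the full 140-point sweep finds no disagreement.
verdict: equivalent


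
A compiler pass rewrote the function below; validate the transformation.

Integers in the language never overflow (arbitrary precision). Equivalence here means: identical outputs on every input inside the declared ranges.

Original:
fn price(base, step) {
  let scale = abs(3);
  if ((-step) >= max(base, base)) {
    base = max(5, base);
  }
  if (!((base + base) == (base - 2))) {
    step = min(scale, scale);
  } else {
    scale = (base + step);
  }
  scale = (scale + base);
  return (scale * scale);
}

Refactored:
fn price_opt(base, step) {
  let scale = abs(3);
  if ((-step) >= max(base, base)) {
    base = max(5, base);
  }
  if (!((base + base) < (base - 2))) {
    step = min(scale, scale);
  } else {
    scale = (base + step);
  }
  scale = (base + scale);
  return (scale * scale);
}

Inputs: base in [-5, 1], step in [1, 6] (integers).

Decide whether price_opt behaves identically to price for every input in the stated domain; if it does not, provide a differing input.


Take base=-5, step=6.
price: scale = 3; ((-step) >= max(base, base)) -> false; (!((base + base) == (base - 2))) -> true; step = 3; scale = -2; return 4
price_opt: scale = 3; ((-step) >= max(base, base)) -> false; (!((base + base) < (base - 2))) -> false; scale = 1; scale = -4; return 16
4 against 16: the behavior changed.
verdict: not equivalent; witness: base=-5, step=6


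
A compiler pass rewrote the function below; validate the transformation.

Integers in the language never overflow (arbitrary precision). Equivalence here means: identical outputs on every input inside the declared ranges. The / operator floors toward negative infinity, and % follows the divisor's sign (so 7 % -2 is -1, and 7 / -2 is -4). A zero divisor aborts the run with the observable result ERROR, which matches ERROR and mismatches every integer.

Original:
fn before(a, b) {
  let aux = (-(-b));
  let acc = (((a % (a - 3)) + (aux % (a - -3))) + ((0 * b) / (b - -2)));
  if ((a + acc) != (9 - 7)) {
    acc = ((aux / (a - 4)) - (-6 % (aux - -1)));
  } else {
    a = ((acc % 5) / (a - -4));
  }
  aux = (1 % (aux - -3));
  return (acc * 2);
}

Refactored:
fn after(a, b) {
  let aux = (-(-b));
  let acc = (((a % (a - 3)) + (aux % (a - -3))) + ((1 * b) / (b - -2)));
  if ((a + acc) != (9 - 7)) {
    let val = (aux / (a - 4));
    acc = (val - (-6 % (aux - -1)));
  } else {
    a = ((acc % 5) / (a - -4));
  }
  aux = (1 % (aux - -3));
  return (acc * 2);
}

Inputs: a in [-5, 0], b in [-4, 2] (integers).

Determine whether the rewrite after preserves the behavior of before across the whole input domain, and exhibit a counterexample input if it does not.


The rewrite breaks on a=0, b=-4, where the results are 4 and 2.
before: aux=-4, then acc=2, then ((a + acc) != (9 - 7)) is false, then a=0, then aux=0, then returns 4
after: aux=-4, then acc=4, then ((a + acc) != (9 - 7)) is true, then val=1, then acc=1, then aux=0, then returns 2
verdict: not equivalent; witness: a=0, b=-4


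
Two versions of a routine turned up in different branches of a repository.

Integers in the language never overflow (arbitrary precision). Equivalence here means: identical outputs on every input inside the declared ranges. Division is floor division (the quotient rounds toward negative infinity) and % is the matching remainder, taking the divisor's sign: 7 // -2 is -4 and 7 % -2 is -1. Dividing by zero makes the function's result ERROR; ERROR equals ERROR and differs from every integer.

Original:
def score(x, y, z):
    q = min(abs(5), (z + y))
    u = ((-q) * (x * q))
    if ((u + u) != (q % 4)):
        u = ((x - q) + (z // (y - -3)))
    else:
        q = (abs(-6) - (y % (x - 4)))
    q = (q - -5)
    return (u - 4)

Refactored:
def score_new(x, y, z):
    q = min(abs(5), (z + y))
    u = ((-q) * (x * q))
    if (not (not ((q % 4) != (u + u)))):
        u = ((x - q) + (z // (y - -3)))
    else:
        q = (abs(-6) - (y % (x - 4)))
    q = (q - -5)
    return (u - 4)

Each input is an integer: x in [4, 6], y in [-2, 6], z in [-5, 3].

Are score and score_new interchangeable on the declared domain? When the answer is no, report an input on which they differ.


Changes here: boolean connective usage differs; the full 243-point sweep finds no disagreement.
verdict: equivalent


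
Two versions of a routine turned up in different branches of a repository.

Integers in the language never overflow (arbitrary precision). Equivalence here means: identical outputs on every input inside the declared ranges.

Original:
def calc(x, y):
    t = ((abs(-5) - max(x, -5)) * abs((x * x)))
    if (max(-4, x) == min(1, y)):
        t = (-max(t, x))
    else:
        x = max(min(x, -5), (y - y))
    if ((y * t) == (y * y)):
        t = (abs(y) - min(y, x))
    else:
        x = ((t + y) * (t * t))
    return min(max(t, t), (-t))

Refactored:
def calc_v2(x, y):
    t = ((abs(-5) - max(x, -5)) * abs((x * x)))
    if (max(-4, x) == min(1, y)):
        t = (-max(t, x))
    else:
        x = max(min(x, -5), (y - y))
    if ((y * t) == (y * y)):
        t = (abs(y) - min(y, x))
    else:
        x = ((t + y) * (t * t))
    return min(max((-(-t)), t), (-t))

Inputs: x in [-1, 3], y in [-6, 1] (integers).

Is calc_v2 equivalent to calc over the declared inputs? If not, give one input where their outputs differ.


Side by side, the visible changes include: same computation, different form.
Tracing x=1, y=0: calc: t becomes 4; next (max(-4, x) == min(1, y)) evaluates to false; next x becomes 0; next ((y * t) == (y * y)) evaluates to true; next t becomes 0; next final value 0 | calc_v2: t becomes 4; next (max(-4, x) == min(1, y)) evaluates to false; next x becomes 0; next ((y * t) == (y * y)) evaluates to true; next t becomes 0; next final value 0 — matching result 0.
An exhaustive pass over the 40 declared inputs shows identical outputs.
verdict: equivalent


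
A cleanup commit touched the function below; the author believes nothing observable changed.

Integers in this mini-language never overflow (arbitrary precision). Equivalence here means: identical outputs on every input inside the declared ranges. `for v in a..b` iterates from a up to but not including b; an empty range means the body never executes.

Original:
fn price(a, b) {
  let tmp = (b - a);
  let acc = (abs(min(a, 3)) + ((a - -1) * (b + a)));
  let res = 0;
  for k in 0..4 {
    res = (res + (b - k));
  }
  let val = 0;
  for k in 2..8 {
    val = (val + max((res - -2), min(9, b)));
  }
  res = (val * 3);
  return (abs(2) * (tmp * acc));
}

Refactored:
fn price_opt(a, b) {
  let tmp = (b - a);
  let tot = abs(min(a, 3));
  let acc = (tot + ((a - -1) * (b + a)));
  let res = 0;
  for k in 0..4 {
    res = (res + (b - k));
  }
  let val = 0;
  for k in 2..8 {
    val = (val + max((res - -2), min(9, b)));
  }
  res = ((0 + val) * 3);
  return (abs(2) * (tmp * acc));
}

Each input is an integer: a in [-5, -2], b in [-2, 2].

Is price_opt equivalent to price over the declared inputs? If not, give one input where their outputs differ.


Behavior is preserved: although arithmetic usage differs, plus statement counts differ, plus constant usage differs, plus local variable names differ, the outputs never diverge.
Spot check at a=-5, b=1 — price: tmp := 6 | acc := 21 | res := 0 | iter k=0: | res := 1 | iter k=1: | res := 1 | iter k=2: | res := 0 | iter k=3: | res := -2 | val := 0 | iter k=2: | val := 1 | iter k=3: | val := 2 | iter k=4: | val := 3 | iter k=5: | val := 4 | iter k=6: | val := 5 | iter k=7: | val := 6 | res := 18 | result 252. price_opt: tmp := 6 | tot := 5 | acc := 21 | res := 0 | iter k=0: | res := 1 | iter k=1: | res := 1 | iter k=2: | res := 0 | iter k=3: | res := -2 | val := 0 | iter k=2: | val := 1 | iter k=3: | val := 2 | iter k=4: | val := 3 | iter k=5: | val := 4 | iter k=6: | val := 5 | iter k=7: | val := 6 | res := 18 | result 252. Both give 252.
Across all 20 domain points the two functions coincide.
verdict: equivalent


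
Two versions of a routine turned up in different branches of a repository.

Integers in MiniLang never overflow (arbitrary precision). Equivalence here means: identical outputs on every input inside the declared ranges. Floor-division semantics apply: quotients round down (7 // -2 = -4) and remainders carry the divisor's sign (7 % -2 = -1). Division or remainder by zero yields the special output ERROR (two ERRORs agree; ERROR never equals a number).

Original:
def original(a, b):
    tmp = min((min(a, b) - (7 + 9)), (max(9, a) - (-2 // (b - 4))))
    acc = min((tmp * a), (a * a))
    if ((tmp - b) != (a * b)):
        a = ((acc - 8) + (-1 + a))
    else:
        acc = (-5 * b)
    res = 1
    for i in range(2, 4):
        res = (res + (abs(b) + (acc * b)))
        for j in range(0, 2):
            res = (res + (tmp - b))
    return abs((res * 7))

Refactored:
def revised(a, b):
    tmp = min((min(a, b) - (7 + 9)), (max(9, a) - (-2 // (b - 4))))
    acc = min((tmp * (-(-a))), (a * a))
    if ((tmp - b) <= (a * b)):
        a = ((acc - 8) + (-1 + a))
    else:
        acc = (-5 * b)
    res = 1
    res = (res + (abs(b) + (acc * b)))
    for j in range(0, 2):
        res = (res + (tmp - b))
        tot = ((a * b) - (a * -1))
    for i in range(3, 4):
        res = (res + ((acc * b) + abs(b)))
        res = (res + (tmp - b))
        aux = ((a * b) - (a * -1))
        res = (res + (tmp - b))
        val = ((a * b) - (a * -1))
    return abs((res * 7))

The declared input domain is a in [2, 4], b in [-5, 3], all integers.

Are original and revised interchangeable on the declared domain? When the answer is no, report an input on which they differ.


There is a counterexample at a=4, b=-5: 5509 on one side, 2121 on the other.
original: tmp=-21, then acc=-84, then ((tmp - b) != (a * b)) is true, then a=-89, then res=1, then (i=2), then res=426, then (j=0), then res=410, then (j=1), then res=394, then (i=3), then res=819, then (j=0), then res=803, then (j=1), then res=787, then returns 5509
revised: tmp=-21, then acc=-84, then ((tmp - b) <= (a * b)) is false, then acc=25, then res=1, then res=-119, then (j=0), then res=-135, then tot=-16, then (j=1), then res=-151, then tot=-16, then (i=3), then res=-271, then res=-287, then aux=-16, then res=-303, then val=-16, then returns 2121
verdict: not equivalent; witness: a=4, b=-5


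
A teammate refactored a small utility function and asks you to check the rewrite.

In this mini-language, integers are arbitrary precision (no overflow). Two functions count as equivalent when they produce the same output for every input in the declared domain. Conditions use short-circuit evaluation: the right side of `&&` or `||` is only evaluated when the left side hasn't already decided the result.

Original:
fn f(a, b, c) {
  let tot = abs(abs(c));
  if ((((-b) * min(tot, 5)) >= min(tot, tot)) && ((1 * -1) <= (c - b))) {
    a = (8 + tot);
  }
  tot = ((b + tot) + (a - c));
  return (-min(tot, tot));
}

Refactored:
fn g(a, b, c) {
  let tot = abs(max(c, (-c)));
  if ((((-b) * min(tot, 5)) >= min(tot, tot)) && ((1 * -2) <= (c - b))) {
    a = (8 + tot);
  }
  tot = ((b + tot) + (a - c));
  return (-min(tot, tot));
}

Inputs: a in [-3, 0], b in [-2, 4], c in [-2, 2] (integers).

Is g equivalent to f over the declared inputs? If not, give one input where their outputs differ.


These are not equivalent — on a=-3, b=2, c=0 the outputs split (1 vs -10).
f: tot = 0; ((((-b) * min(tot, 5)) >= min(tot, tot)) && ((1 * -1) <= (c - b))) -> false; tot = -1; return 1
g: tot = 0; ((((-b) * min(tot, 5)) >= min(tot, tot)) && ((1 * -2) <= (c - b))) -> true; a = 8; tot = 10; return -10
verdict: not equivalent; witness: a=-3, b=2, c=0


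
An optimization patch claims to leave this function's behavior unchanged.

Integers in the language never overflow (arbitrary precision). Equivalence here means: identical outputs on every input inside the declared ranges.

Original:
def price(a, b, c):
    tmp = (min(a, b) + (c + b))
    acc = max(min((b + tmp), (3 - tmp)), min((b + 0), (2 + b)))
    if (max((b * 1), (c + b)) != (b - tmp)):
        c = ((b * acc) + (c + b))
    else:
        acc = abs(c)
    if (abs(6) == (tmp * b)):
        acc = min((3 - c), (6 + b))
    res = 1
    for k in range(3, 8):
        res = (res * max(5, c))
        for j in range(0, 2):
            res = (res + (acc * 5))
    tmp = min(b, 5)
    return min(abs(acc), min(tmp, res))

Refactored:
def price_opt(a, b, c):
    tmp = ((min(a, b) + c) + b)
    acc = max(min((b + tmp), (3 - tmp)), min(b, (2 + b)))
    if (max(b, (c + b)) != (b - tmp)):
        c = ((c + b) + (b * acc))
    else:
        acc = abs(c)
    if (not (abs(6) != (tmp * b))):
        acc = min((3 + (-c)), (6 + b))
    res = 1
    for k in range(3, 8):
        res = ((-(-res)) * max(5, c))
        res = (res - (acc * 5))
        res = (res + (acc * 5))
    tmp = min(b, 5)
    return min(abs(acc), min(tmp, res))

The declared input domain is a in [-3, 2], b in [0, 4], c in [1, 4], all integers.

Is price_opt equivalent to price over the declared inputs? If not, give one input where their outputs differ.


These are not equivalent — on a=-3, b=2, c=4 the outputs split (-677770 vs 2).
price: tmp becomes 3; next acc becomes 2; next (max((b * 1), (c + b)) != (b - tmp)) evaluates to true; next c becomes 10; next (abs(6) == (tmp * b)) evaluates to true; next acc becomes -7; next res becomes 1; next at k=3:; next res becomes 10; next at j=0:; next res becomes -25; next at j=1:; next res becomes -60; next at k=4:; next res becomes -600; next at j=0:; next res becomes -635; next at j=1:; next res becomes -670; next at k=5:; next res becomes -6700; next at j=0:; next res becomes -6735; next at j=1:; next res becomes -6770; next at k=6:; next res becomes -67700; next at j=0:; next res becomes -67735; next at j=1:; next res becomes -67770; next at k=7:; next res becomes -677700; next at j=0:; next res becomes -677735; next at j=1:; next res becomes -677770; next tmp becomes 2; next final value -677770
price_opt: tmp becomes 3; next acc becomes 2; next (max(b, (c + b)) != (b - tmp)) evaluates to true; next c becomes 10; next (not (abs(6) != (tmp * b))) evaluates to true; next acc becomes -7; next res becomes 1; next at k=3:; next res becomes 10; next res becomes 45; next res becomes 10; next at k=4:; next res becomes 100; next res becomes 135; next res becomes 100; next at k=5:; next res becomes 1000; next res becomes 1035; next res becomes 1000; next at k=6:; next res becomes 10000; next res becomes 10035; next res becomes 10000; next at k=7:; next res becomes 100000; next res becomes 100035; next res becomes 100000; next tmp becomes 2; next final value 2
verdict: not equivalent; witness: a=-3, b=2, c=4


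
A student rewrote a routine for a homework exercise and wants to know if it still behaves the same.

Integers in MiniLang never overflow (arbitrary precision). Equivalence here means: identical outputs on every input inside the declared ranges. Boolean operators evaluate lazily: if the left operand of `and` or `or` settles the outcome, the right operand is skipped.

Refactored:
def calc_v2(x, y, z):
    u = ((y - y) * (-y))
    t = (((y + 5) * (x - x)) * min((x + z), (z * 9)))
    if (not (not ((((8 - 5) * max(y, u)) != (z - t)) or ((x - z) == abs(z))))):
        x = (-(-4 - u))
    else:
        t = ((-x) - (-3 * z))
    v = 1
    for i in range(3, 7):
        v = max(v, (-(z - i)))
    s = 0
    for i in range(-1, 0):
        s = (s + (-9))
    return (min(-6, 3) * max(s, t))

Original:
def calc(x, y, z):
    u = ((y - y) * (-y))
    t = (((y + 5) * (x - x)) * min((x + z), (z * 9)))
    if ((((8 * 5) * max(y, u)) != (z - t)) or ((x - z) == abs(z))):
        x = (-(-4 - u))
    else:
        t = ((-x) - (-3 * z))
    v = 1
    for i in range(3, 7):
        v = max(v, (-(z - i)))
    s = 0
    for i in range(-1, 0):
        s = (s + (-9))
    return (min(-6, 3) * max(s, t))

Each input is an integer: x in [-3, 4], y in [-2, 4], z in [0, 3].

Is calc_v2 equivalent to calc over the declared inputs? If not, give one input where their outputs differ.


Not equivalent: x=-3, y=1, z=3 separates them (0 vs -72).
calc: u becomes 0; next t becomes 0; next ((((8 * 5) * max(y, u)) != (z - t)) or ((x - z) == abs(z))) evaluates to true; next x becomes 4; next v becomes 1; next at i=3:; next v becomes 1; next at i=4:; next v becomes 1; next at i=5:; next v becomes 2; next at i=6:; next v becomes 3; next s becomes 0; next at i=-1:; next s becomes -9; next final value 0
calc_v2: u becomes 0; next t becomes 0; next (not (not ((((8 - 5) * max(y, u)) != (z - t)) or ((x - z) == abs(z))))) evaluates to false; next t becomes 12; next v becomes 1; next at i=3:; next v becomes 1; next at i=4:; next v becomes 1; next at i=5:; next v becomes 2; next at i=6:; next v becomes 3; next s becomes 0; next at i=-1:; next s becomes -9; next final value -72
verdict: not equivalent; witness: x=-3, y=1, z=3


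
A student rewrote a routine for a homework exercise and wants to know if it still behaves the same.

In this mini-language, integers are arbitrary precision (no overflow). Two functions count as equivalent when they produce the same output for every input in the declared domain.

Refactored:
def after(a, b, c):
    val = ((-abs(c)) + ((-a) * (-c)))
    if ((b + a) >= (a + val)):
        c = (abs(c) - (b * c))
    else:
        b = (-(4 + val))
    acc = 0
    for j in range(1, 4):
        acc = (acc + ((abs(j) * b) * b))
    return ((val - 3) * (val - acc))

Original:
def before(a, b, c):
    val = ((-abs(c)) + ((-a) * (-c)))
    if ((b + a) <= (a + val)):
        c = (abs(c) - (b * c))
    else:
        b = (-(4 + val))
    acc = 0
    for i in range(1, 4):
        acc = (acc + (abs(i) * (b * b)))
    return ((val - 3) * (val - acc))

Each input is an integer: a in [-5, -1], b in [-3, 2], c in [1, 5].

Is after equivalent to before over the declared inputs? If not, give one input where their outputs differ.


There is a counterexample at a=-5, b=-3, c=1: 270 on one side, 540 on the other.
before: val = -6; ((b + a) <= (a + val)) -> false; b = 2; acc = 0; [i=1]; acc = 4; [i=2]; acc = 12; [i=3]; acc = 24; return 270
after: val = -6; ((b + a) >= (a + val)) -> true; c = 4; acc = 0; [j=1]; acc = 9; [j=2]; acc = 27; [j=3]; acc = 54; return 540
verdict: not equivalent; witness: a=-5, b=-3, c=1


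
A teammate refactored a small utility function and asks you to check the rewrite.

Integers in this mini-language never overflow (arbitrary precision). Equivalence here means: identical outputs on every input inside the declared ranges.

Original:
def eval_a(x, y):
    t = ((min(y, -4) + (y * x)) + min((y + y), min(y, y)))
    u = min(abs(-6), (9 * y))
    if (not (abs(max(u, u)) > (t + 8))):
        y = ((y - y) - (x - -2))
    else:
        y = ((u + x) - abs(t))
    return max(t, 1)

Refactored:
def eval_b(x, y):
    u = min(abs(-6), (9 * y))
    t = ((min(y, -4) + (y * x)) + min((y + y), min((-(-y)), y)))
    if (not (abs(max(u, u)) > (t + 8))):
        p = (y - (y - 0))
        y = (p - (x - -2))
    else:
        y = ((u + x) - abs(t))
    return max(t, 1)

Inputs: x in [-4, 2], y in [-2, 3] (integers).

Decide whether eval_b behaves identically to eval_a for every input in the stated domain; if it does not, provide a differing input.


Differences: constant usage differs, plus local variable names differ, plus arithmetic usage differs, plus statement counts differ — yet all 42 inputs agree.
verdict: equivalent


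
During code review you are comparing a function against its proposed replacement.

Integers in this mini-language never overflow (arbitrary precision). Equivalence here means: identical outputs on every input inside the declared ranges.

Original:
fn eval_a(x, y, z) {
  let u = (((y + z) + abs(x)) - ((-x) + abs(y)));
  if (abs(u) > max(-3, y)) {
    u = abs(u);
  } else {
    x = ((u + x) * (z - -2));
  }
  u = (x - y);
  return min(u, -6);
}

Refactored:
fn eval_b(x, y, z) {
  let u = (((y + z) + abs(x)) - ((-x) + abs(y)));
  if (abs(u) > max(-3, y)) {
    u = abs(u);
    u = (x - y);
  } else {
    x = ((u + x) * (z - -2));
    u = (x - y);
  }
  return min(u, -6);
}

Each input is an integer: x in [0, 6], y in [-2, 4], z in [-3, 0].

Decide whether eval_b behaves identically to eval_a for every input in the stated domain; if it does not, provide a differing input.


The two are interchangeable: arithmetic usage differs; also statement counts differ, and every declared input agrees.
One worked example (x=4, y=-2, z=-1) — eval_a: u = 3; (abs(u) > max(-3, y)) -> true; u = 3; u = 6; return -6; eval_b: u = 3; (abs(u) > max(-3, y)) -> true; u = 3; u = 6; return -6; agreement on -6.
Every one of the 196 inputs gives matching results.
verdict: equivalent


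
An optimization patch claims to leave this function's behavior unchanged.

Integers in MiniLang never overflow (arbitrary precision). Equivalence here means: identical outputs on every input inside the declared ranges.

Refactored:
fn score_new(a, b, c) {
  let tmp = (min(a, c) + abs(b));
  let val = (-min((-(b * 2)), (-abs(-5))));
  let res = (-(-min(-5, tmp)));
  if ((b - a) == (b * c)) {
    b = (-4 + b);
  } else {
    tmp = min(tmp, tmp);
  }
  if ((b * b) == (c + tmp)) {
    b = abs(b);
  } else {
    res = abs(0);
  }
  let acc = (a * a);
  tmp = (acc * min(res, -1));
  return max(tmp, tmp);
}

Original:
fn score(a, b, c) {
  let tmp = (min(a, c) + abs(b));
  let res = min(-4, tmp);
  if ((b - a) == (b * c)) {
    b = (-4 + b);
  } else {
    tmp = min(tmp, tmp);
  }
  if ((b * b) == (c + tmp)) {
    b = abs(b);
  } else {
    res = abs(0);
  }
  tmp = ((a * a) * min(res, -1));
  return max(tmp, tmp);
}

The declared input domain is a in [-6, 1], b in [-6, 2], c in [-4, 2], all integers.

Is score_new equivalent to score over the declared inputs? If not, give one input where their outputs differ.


Try a=-2, b=-1, c=2.
score: tmp=-1, then res=-4, then ((b - a) == (b * c)) is false, then tmp=-1, then ((b * b) == (c + tmp)) is true, then b=1, then tmp=-16, then returns -16
score_new: tmp=-1, then val=5, then res=-5, then ((b - a) == (b * c)) is false, then tmp=-1, then ((b * b) == (c + tmp)) is true, then b=1, then acc=4, then tmp=-20, then returns -20
-16 vs -20 — the two versions disagree here.
verdict: not equivalent; witness: a=-2, b=-1, c=2


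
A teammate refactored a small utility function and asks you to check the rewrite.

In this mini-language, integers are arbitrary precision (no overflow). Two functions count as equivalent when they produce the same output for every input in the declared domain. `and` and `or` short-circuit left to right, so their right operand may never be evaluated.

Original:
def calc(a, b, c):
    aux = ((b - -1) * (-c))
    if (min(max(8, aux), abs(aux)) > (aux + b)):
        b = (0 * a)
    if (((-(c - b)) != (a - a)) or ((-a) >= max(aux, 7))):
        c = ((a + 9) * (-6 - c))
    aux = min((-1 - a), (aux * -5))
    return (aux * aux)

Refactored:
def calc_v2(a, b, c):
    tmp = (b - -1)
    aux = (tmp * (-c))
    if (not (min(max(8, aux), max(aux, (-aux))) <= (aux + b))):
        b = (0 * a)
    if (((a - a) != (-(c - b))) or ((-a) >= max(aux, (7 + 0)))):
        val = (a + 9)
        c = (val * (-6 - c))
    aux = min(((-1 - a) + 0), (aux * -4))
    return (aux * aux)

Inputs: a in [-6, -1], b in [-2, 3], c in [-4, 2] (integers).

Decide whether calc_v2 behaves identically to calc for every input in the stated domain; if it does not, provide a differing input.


At a=-6, b=-2, c=-1: calc gives 25, calc_v2 gives 16.
verdict: not equivalent; witness: a=-6, b=-2, c=-1
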